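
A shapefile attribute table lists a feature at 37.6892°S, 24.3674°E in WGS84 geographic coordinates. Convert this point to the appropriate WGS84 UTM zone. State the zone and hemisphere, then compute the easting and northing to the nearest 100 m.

Longitude 24.3674° lies in the 6° band [24°, 30°), giving zone 35; latitude is south of the equator, so 35S.
Zone 35 central meridian λ₀ = 6×35 − 183 = 27°; Δλ = -2.6326°.
Transverse Mercator on WGS84 with k₀ = 0.9996 gives E = 267871.872 m, N = 5825406.279 m.

Zone 35S: E 267900 m, N 5825400 m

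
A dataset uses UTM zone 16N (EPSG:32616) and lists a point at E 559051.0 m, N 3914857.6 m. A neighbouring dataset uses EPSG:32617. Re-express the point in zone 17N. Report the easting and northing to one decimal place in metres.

UTM 16N → geographic: φ = 35.37529955°, λ = -86.34989988°.
UTM 17N (λ₀ = -81°) forward: E = 13817.890 m, N = 3927826.814 m.

E 13817.9 m, N 3927826.8 m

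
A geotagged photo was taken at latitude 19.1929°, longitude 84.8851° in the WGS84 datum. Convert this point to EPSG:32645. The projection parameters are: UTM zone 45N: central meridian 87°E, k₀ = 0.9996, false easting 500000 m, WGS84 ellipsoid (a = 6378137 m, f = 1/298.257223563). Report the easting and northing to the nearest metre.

Zone 45 central meridian λ₀ = 6×45 − 183 = 87°; Δλ = -2.1149°.
Transverse Mercator on WGS84 with k₀ = 0.9996 gives E = 277624.904 m, N = 2123521.305 m.

E 277625 m, N 2123521 m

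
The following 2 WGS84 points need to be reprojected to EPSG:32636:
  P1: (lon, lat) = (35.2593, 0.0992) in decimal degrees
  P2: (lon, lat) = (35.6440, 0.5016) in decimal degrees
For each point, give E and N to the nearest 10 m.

UTM zone 36N: λ₀ = 33°, k₀ = 0.9996.
P1 (0.0992°, 35.2593°) → (751468.765, 10973.168) m.
P2 (0.5016°, 35.6440°) → (794304.964, 55501.365) m.

P1: E 751470 m, N 10970 m; P2: E 794300 m, N 55500 m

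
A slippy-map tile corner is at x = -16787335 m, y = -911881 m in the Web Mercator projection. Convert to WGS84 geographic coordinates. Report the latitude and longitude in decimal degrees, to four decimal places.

R = 6378137 m. λ = x/R = -150.80319610°.
φ = 2·arctan(exp(y/R)) − 90° = 2·arctan(0.86678) − 90° = -8.16380172°.

lat -8.1638°, lon -150.8032°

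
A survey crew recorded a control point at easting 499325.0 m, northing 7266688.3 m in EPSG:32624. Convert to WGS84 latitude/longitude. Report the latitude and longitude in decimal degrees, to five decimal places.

Zone 24N: λ₀ = -39°, k₀ = 0.9996, false easting 500000 m.
Meridian distance M = (N − FN)/k₀ = 7269596.1 m.
Inverse transverse Mercator on WGS84 gives φ = 65.52250009°, λ = -39.01459978°.

lat 65.52250°, lon -39.01460°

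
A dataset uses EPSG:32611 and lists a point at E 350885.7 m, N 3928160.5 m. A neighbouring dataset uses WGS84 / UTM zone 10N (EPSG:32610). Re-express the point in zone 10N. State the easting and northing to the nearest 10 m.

E 895270 m, N 3935650 m

UTM 11N → geographic: φ = 35.48579993°, λ = -118.64380024°.
UTM 10N (λ₀ = -123°) forward: E = 895271.835 m, N = 3935651.232 m.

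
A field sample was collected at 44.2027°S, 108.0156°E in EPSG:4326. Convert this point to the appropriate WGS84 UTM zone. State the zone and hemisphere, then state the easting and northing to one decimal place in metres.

Longitude 108.0156° lies in the 6° band [108°, 114°), giving zone 49; latitude is south of the equator, so 49S.
Zone 49 central meridian λ₀ = 6×49 − 183 = 111°; Δλ = -2.9844°.
Transverse Mercator on WGS84 with k₀ = 0.9996 gives E = 261541.346 m, N = 5101281.454 m.

Zone 49S: E 261541.3 m, N 5101281.5 m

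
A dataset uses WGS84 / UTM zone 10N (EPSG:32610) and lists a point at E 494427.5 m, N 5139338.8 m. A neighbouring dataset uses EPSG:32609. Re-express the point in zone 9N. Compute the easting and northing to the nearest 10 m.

UTM 10N → geographic: φ = 46.40759979°, λ = -123.07250028°.
UTM 9N (λ₀ = -129°) forward: E = 955558.095 m, N = 5156433.235 m.

E 955560 m, N 5156430 m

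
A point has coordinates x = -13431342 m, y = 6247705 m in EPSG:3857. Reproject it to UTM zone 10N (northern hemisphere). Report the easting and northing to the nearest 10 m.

E 672000 m, N 5412290 m

Web Mercator inverse (R = 6378137 m) → φ = 48.83969717°, λ = -120.65579805°.
UTM 10N forward: E = 672004.060 m, N = 5412285.739 m.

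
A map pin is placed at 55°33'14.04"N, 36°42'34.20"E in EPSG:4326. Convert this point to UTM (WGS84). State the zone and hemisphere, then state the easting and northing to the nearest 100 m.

Longitude 36.7095° lies in the 6° band [36°, 42°), giving zone 37; latitude is north of the equator, so 37N.
Zone 37 central meridian λ₀ = 6×37 − 183 = 39°; Δλ = -2.2905°.
Transverse Mercator on WGS84 with k₀ = 0.9996 gives E = 355519.258 m, N = 6158813.761 m.

Zone 37N: E 355500 m, N 6158800 m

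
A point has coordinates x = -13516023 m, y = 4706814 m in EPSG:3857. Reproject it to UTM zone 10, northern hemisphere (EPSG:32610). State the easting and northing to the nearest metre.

E 637322 m, N 4306450 m

Web Mercator inverse (R = 6378137 m) → φ = 38.89619999°, λ = -121.41650041°.
UTM 10N forward: E = 637321.861 m, N = 4306449.582 m.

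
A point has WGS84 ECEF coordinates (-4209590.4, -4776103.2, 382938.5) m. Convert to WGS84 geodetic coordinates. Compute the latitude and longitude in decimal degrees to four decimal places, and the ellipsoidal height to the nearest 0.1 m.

λ = atan2(Y, X) = -131.39250008°; p = √(X²+Y²) = 6366460.0 m.
Bowring's method on WGS84 (a = 6378137 m, b = 6356752.314 m) gives φ = 3.46529973°, h = -93.153 m.

lat 3.4653°, lon -131.3925°, h -93.2 m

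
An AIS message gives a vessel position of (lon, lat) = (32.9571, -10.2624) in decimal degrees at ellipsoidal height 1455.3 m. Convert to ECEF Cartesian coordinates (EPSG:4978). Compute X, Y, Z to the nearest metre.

X 5267900 m, Y 3415409 m, Z -1129079 m

WGS84: a = 6378137 m, e² = 0.006694380; N(φ) = a/√(1−e²sin²φ) = 6378814.715 m.
X = (N+h)·cosφ·cosλ = 5267899.892 m; Y = (N+h)·cosφ·sinλ = 3415409.155 m; Z = (N(1−e²)+h)·sinφ = -1129078.951 m.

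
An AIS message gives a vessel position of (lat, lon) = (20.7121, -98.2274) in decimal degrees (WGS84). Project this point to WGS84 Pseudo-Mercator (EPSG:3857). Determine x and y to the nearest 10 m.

Web Mercator is spherical with R = a = 6378137 m.
x = R·λ = 6378137 × -1.714391546 = -10934624.150 m.
y = R·ln tan(π/4 + φ/2) = 6378137 × 0.369634975 = 2357582.510 m.

x -10934620 m, y 2357580 m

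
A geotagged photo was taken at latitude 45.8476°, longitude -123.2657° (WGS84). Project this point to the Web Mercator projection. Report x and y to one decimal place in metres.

Web Mercator is spherical with R = a = 6378137 m.
x = R·λ = 6378137 × -2.151392320 = -13721874.956 m.
y = R·ln tan(π/4 + φ/2) = 6378137 × 0.902451697 = 5755960.557 m.

x -13721875.0 m, y 5755960.6 m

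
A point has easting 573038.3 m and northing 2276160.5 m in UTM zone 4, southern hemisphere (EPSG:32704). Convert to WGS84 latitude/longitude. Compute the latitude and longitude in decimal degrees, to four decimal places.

Zone 4S: λ₀ = -159°, k₀ = 0.9996, false easting 500000 m, false northing 10000000 m.
Meridian distance M = (N − FN)/k₀ = -7726930.3 m.
Inverse transverse Mercator on WGS84 gives φ = -69.61299968°, λ = -157.12110026°.

lat -69.6130°, lon -157.1211°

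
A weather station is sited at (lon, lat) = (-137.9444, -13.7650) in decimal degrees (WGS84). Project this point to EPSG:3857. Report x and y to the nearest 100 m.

x -15355900 m, y -1547300 m

Web Mercator is spherical with R = a = 6378137 m.
x = R·λ = 6378137 × -2.407583965 = -15355900.366 m.
y = R·ln tan(π/4 + φ/2) = 6378137 × -0.242589539 = -1547269.313 m.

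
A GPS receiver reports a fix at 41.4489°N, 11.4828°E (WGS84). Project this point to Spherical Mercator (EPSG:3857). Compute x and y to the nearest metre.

Web Mercator is spherical with R = a = 6378137 m.
x = R·λ = 6378137 × 0.200412667 = 1278259.449 m.
y = R·ln tan(π/4 + φ/2) = 6378137 × 0.796279776 = 5078781.49996 m.

x 1278259 m, y 5078781 m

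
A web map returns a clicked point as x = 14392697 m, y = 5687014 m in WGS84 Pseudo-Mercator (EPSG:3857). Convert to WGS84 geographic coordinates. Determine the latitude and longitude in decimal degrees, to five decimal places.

R = 6378137 m. λ = x/R = 129.29179695°.
φ = 2·arctan(exp(y/R)) − 90° = 2·arctan(2.43913) − 90° = 45.41450135°.

lat 45.41450°, lon 129.29180°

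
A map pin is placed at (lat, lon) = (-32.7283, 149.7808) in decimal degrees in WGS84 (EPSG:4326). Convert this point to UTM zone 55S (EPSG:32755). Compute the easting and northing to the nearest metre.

Zone 55 central meridian λ₀ = 6×55 − 183 = 147°; Δλ = +2.7808°.
Transverse Mercator on WGS84 with k₀ = 0.9996 gives E = 760606.843 m, N = 6375412.255 m.

E 760607 m, N 6375412 m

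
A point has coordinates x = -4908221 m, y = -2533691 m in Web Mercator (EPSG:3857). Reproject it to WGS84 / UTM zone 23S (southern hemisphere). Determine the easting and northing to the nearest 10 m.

Web Mercator inverse (R = 6378137 m) → φ = -22.18449898°, λ = -44.09129942°.
UTM 23S forward: E = 593677.856 m, N = 7546470.850 m.

E 593680 m, N 7546470 m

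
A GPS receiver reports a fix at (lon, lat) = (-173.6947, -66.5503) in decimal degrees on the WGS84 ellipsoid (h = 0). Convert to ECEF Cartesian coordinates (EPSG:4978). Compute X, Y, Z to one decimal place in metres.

WGS84: a = 6378137 m, e² = 0.006694380; N(φ) = a/√(1−e²sin²φ) = 6396181.336 m.
X = (N+h)·cosφ·cosλ = -2529923.730 m; Y = (N+h)·cosφ·sinλ = -279543.059 m; Z = (N(1−e²)+h)·sinφ = -5828637.249 m.

X -2529923.7 m, Y -279543.1 m, Z -5828637.2 m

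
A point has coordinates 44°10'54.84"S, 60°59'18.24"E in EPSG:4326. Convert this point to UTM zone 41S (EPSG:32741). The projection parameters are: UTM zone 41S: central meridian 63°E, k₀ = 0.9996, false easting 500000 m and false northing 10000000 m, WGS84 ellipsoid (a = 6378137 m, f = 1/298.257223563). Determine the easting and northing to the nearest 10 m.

E 339210 m, N 5105960 m

Zone 41 central meridian λ₀ = 6×41 − 183 = 63°; Δλ = -2.0116°.
Transverse Mercator on WGS84 with k₀ = 0.9996 gives E = 339214.312 m, N = 5105956.071 m.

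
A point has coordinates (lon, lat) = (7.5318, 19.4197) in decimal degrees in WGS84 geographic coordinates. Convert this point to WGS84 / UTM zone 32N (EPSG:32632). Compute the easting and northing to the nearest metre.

E 345850 m, N 2147924 m

Zone 32 central meridian λ₀ = 6×32 − 183 = 9°; Δλ = -1.4682°.
Transverse Mercator on WGS84 with k₀ = 0.9996 gives E = 345850.428 m, N = 2147924.161 m.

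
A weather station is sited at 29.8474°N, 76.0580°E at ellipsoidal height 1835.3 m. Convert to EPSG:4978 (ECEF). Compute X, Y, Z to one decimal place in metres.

X 1334392.4 m, Y 5375129.7 m, Z 3156626.3 m

WGS84: a = 6378137 m, e² = 0.006694380; N(φ) = a/√(1−e²sin²φ) = 6383431.628 m.
X = (N+h)·cosφ·cosλ = 1334392.359 m; Y = (N+h)·cosφ·sinλ = 5375129.675 m; Z = (N(1−e²)+h)·sinφ = 3156626.315 m.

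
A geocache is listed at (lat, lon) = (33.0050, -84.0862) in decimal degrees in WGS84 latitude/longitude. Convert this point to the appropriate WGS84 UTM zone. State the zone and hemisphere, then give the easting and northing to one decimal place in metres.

Zone 16N: E 772227.8 m, N 3655613.8 m

Longitude -84.0862° lies in the 6° band [-90°, -84°), giving zone 16; latitude is north of the equator, so 16N.
Zone 16 central meridian λ₀ = 6×16 − 183 = -87°; Δλ = +2.9138°.
Transverse Mercator on WGS84 with k₀ = 0.9996 gives E = 772227.774 m, N = 3655613.788 m.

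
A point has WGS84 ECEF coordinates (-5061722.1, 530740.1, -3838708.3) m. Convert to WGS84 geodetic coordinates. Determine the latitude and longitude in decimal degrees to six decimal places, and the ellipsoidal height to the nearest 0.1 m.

λ = atan2(Y, X) = 174.01420028°; p = √(X²+Y²) = 5089471.1 m.
Bowring's method on WGS84 (a = 6378137 m, b = 6356752.314 m) gives φ = -37.21030002°, h = 4467.345 m.

lat -37.210300°, lon 174.014200°, h 4467.3 m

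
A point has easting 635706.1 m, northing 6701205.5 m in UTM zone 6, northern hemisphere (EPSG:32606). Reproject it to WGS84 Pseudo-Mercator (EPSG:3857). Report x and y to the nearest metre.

Unproject from UTM 6N (λ₀ = -147°) → φ = 60.42430033°, λ = -144.53500055°.
Web Mercator (R = 6378137 m): x = -16089562.663 m, y = 8494815.630 m.

x -16089563 m, y 8494816 m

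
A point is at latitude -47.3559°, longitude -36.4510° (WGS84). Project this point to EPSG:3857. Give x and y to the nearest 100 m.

x -4057700 m, y -6000400 m

Web Mercator is spherical with R = a = 6378137 m.
x = R·λ = 6378137 × -0.636189966 = -4057706.759 m.
y = R·ln tan(π/4 + φ/2) = 6378137 × -0.940770123 = -6000360.731 m.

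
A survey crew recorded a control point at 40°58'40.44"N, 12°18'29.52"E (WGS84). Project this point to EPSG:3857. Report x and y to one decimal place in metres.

x 1370142.6 m, y 5009082.5 m

Web Mercator is spherical with R = a = 6378137 m.
x = R·λ = 6378137 × 0.214818615 = 1370142.557 m.
y = R·ln tan(π/4 + φ/2) = 6378137 × 0.785351971 = 5009082.465 m.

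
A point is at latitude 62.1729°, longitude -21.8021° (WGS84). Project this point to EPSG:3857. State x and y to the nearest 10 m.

x -2427000 m, y 8900260 m

Web Mercator is spherical with R = a = 6378137 m.
x = R·λ = 6378137 × -0.380518429 = -2426998.670 m.
y = R·ln tan(π/4 + φ/2) = 6378137 × 1.395432099 = 8900257.101 m.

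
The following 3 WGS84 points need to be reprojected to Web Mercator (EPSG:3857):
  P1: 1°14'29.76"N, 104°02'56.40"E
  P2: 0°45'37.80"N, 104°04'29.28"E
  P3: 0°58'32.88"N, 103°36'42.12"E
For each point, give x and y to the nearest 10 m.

Web Mercator: x = R·λ, y = R·ln tan(π/4+φ/2), R = 6378137 m.
P1 (1.2416°, 104.0490°) → (11582681.698, 138225.098) m.
P2 (0.7605°, 104.0748°) → (11585553.740, 84660.959) m.
P3 (0.9758°, 103.6117°) → (11534001.684, 108630.811) m.

P1: x 11582680 m, y 138230 m; P2: x 11585550 m, y 84660 m; P3: x 11534000 m, y 108630 m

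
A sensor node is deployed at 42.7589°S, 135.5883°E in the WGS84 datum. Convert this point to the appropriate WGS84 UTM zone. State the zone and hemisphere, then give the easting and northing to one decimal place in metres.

Zone 53S: E 548138.5 m, N 5265790.6 m

Longitude 135.5883° lies in the 6° band [132°, 138°), giving zone 53; latitude is south of the equator, so 53S.
Zone 53 central meridian λ₀ = 6×53 − 183 = 135°; Δλ = +0.5883°.
Transverse Mercator on WGS84 with k₀ = 0.9996 gives E = 548138.489 m, N = 5265790.595 m.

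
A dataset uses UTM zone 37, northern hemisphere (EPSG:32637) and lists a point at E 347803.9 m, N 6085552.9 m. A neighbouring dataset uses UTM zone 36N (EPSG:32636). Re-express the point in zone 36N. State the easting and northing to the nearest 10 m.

E 732560 m, N 6089000 m

UTM 37N → geographic: φ = 54.89379986°, λ = 36.62680023°.
UTM 36N (λ₀ = 33°) forward: E = 732560.893 m, N = 6088998.570 m.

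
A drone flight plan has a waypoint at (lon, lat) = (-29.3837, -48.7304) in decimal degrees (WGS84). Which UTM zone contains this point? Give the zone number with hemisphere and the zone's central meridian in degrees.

UTM zone = ⌊(λ + 180)/6⌋ + 1; -29.3837° ∈ [-30°, -24°) → zone 26.
Hemisphere: S (φ < 0).
Central meridian λ₀ = 6×26 − 183 = -27°.

Zone 26S, central meridian -27°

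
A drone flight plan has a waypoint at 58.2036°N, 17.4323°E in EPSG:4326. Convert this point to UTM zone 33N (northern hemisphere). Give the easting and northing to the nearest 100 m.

E 642900 m, N 6454000 m

Zone 33 central meridian λ₀ = 6×33 − 183 = 15°; Δλ = +2.4323°.
Transverse Mercator on WGS84 with k₀ = 0.9996 gives E = 642935.276 m, N = 6453957.152 m.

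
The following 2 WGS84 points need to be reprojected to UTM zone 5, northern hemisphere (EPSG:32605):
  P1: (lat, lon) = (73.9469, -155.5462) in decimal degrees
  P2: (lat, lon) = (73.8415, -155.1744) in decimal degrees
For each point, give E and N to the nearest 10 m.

UTM zone 5N: λ₀ = -153°, k₀ = 0.9996.
P1 (73.9469°, -155.5462°) → (421430.349, 8207792.124) m.
P2 (73.8415°, -155.1744°) → (432469.466, 8195586.349) m.

P1: E 421430 m, N 8207790 m; P2: E 432470 m, N 8195590 m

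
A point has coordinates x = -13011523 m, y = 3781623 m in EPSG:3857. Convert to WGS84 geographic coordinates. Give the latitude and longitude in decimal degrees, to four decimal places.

lat 32.1394°, lon -116.8845°

R = 6378137 m. λ = x/R = -116.88449981°.
φ = 2·arctan(exp(y/R)) − 90° = 2·arctan(1.80923) − 90° = 32.13940011°.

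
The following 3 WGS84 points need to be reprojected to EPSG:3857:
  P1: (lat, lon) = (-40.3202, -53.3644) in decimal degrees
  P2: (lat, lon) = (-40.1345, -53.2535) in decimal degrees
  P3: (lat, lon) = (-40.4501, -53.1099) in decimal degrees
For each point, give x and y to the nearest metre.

Web Mercator: x = R·λ, y = R·ln tan(π/4+φ/2), R = 6378137 m.
P1 (-40.3202°, -53.3644°) → (-5940497.834, -4912582.556) m.
P2 (-40.1345°, -53.2535°) → (-5928152.503, -4885506.746) m.
P3 (-40.4501°, -53.1099°) → (-5912167.024, -4931566.789) m.

P1: x -5940498 m, y -4912583 m; P2: x -5928153 m, y -4885507 m; P3: x -5912167 m, y -4931567 m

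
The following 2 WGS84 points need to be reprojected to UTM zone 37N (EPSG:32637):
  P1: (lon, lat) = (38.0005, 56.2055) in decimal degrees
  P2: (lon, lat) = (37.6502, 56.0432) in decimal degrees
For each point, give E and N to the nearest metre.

UTM zone 37N: λ₀ = 39°, k₀ = 0.9996.
P1 (56.2055°, 38.0005°) → (437995.745, 6229401.023) m.
P2 (56.0432°, 37.6502°) → (415912.774, 6211709.274) m.

P1: E 437996 m, N 6229401 m; P2: E 415913 m, N 6211709 m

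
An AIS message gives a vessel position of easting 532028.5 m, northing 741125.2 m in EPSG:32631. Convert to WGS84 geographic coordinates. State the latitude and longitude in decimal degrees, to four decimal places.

lat 6.7048°, lon 3.2898°

Zone 31N: λ₀ = 3°, k₀ = 0.9996, false easting 500000 m.
Meridian distance M = (N − FN)/k₀ = 741421.8 m.
Inverse transverse Mercator on WGS84 gives φ = 6.70480011°, λ = 3.28979969°.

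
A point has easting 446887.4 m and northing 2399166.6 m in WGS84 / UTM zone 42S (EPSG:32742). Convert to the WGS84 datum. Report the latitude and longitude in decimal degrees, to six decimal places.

Zone 42S: λ₀ = 69°, k₀ = 0.9996, false easting 500000 m, false northing 10000000 m.
Meridian distance M = (N − FN)/k₀ = -7603874.9 m.
Inverse transverse Mercator on WGS84 gives φ = -68.51490043°, λ = 67.70049959°.

lat -68.514900°, lon 67.700500°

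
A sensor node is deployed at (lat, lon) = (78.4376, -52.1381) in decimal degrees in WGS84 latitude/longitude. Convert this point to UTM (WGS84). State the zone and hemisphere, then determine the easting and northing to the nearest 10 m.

Zone 22N: E 474540 m, N 8707450 m

Longitude -52.1381° lies in the 6° band [-54°, -48°), giving zone 22; latitude is north of the equator, so 22N.
Zone 22 central meridian λ₀ = 6×22 − 183 = -51°; Δλ = -1.1381°.
Transverse Mercator on WGS84 with k₀ = 0.9996 gives E = 474536.094 m, N = 8707454.514 m.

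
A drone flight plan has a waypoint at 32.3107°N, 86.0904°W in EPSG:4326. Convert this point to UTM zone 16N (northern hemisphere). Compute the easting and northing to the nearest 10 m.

E 585630 m, N 3575240 m

Zone 16 central meridian λ₀ = 6×16 − 183 = -87°; Δλ = +0.9096°.
Transverse Mercator on WGS84 with k₀ = 0.9996 gives E = 585627.148 m, N = 3575238.608 m.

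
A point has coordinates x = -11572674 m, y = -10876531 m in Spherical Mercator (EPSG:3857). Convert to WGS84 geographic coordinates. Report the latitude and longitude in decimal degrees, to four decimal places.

R = 6378137 m. λ = x/R = -103.95909932°.
φ = 2·arctan(exp(y/R)) − 90° = 2·arctan(0.18172) − 90° = -69.40110004°.

lat -69.4011°, lon -103.9591°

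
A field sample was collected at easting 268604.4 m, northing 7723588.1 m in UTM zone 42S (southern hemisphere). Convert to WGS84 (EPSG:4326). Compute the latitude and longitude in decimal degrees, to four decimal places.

Zone 42S: λ₀ = 69°, k₀ = 0.9996, false easting 500000 m, false northing 10000000 m.
Meridian distance M = (N − FN)/k₀ = -2277322.8 m.
Inverse transverse Mercator on WGS84 gives φ = -20.57250024°, λ = 66.78019963°.

lat -20.5725°, lon 66.7802°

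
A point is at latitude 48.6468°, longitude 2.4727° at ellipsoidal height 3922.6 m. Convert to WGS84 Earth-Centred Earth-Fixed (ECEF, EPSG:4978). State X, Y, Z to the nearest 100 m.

WGS84: a = 6378137 m, e² = 0.006694380; N(φ) = a/√(1−e²sin²φ) = 6390200.716 m.
X = (N+h)·cosφ·cosλ = 4220656.968 m; Y = (N+h)·cosφ·sinλ = 182263.034 m; Z = (N(1−e²)+h)·sinφ = 4767643.314 m.

X 4220700 m, Y 182300 m, Z 4767600 m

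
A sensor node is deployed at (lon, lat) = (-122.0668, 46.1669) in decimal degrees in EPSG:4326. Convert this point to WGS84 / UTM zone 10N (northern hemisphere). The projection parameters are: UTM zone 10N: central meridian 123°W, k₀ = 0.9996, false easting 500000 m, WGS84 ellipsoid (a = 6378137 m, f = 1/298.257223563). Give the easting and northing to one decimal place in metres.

Zone 10 central meridian λ₀ = 6×10 − 183 = -123°; Δλ = +0.9332°.
Transverse Mercator on WGS84 with k₀ = 0.9996 gives E = 572042.140 m, N = 5113014.732 m.

E 572042.1 m, N 5113014.7 m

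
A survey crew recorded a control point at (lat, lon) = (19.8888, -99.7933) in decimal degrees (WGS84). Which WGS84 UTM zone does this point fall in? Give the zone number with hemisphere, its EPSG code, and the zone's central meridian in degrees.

UTM zone = ⌊(λ + 180)/6⌋ + 1; -99.7933° ∈ [-102°, -96°) → zone 14.
Hemisphere: N (φ ≥ 0).
Central meridian λ₀ = 6×14 − 183 = -99°.
EPSG code: 32614.

Zone 14N (EPSG:32614), central meridian -99°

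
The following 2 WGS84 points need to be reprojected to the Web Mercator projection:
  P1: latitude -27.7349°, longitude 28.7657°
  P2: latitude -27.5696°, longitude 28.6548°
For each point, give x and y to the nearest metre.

Web Mercator: x = R·λ, y = R·ln tan(π/4+φ/2), R = 6378137 m.
P1 (-27.7349°, 28.7657°) → (3202183.076, -3215591.671) m.
P2 (-27.5696°, 28.6548°) → (3189837.745, -3194817.769) m.

P1: x 3202183 m, y -3215592 m; P2: x 3189838 m, y -3194818 m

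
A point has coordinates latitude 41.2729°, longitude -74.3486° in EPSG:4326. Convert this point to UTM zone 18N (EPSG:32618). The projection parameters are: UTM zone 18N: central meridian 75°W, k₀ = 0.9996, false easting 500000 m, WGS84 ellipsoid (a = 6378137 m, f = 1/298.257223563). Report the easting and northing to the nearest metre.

E 554557 m, N 4569257 m

Zone 18 central meridian λ₀ = 6×18 − 183 = -75°; Δλ = +0.6514°.
Transverse Mercator on WGS84 with k₀ = 0.9996 gives E = 554557.309 m, N = 4569256.853 m.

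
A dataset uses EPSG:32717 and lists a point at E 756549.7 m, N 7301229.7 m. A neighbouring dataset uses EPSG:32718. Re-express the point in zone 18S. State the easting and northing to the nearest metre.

UTM 17S → geographic: φ = -24.38119973°, λ = -78.47069969°.
UTM 18S (λ₀ = -75°) forward: E = 147896.104 m, N = 7299162.354 m.

E 147896 m, N 7299162 m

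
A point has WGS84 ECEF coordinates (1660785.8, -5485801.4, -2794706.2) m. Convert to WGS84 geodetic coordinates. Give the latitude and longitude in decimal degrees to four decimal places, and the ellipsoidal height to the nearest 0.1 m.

λ = atan2(Y, X) = -73.15670002°; p = √(X²+Y²) = 5731686.2 m.
Bowring's method on WGS84 (a = 6378137 m, b = 6356752.314 m) gives φ = -26.14519966°, h = 2711.279 m.

lat -26.1452°, lon -73.1567°, h 2711.3 m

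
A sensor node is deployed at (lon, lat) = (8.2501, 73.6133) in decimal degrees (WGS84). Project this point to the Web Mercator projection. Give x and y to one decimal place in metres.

x 918396.9 m, y 12361180.2 m

Web Mercator is spherical with R = a = 6378137 m.
x = R·λ = 6378137 × 0.143991409 = 918396.931 m.
y = R·ln tan(π/4 + φ/2) = 6378137 × 1.938054980 = 12361180.178 m.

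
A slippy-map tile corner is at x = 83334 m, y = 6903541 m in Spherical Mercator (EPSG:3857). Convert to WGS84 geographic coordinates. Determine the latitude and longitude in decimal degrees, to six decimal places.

lat 52.568300°, lon 0.748602°

R = 6378137 m. λ = x/R = 0.74860206°.
φ = 2·arctan(exp(y/R)) − 90° = 2·arctan(2.95168) − 90° = 52.56830038°.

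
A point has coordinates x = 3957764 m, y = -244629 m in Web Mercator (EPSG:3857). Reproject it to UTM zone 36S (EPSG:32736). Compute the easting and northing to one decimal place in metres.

E 783994.0 m, N 9756921.5 m

Web Mercator inverse (R = 6378137 m) → φ = -2.19700111°, λ = 35.55319892°.
UTM 36S forward: E = 783994.033 m, N = 9756921.476 m.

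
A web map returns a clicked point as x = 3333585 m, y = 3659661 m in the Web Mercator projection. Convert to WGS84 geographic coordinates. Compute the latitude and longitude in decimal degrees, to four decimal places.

lat 31.2070°, lon 29.9461°

R = 6378137 m. λ = x/R = 29.94610356°.
φ = 2·arctan(exp(y/R)) − 90° = 2·arctan(1.77497) − 90° = 31.20699759°.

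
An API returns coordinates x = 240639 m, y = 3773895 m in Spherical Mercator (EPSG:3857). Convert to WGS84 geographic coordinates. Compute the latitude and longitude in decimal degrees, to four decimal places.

lat 32.0806°, lon 2.1617°

R = 6378137 m. λ = x/R = 2.16169692°.
φ = 2·arctan(exp(y/R)) − 90° = 2·arctan(1.80704) − 90° = 32.08059782°.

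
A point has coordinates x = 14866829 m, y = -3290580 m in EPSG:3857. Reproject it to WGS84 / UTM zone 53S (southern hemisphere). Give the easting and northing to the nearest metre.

Web Mercator inverse (R = 6378137 m) → φ = -28.32949941°, λ = 133.55099717°.
UTM 53S forward: E = 357957.719 m, N = 6865443.966 m.

E 357958 m, N 6865444 m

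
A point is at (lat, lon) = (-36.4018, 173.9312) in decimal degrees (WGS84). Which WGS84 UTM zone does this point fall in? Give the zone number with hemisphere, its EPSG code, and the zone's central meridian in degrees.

Zone 59S (EPSG:32759), central meridian 171°

UTM zone = ⌊(λ + 180)/6⌋ + 1; 173.9312° ∈ [168°, 174°) → zone 59.
Hemisphere: S (φ < 0).
Central meridian λ₀ = 6×59 − 183 = 171°.
EPSG code: 32759.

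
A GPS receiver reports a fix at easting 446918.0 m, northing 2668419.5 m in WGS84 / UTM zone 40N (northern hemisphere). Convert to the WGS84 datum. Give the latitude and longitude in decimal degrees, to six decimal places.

Zone 40N: λ₀ = 57°, k₀ = 0.9996, false easting 500000 m.
Meridian distance M = (N − FN)/k₀ = 2669487.3 m.
Inverse transverse Mercator on WGS84 gives φ = 24.12730040°, λ = 56.47759961°.

lat 24.127300°, lon 56.477600°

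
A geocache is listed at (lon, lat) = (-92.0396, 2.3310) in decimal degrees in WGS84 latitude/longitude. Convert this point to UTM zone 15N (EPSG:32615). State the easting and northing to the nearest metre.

Zone 15 central meridian λ₀ = 6×15 − 183 = -93°; Δλ = +0.9604°.
Transverse Mercator on WGS84 with k₀ = 0.9996 gives E = 606785.654 m, N = 257683.368 m.

E 606786 m, N 257683 m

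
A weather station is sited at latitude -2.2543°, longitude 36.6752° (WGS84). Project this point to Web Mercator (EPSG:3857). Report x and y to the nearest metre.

Web Mercator is spherical with R = a = 6378137 m.
x = R·λ = 6378137 × 0.640102994 = 4082664.589 m.
y = R·ln tan(π/4 + φ/2) = 6378137 × -0.039355112 = -251012.299 m.

x 4082665 m, y -251012 m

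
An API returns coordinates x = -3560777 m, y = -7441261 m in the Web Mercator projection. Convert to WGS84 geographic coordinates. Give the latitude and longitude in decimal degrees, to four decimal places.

R = 6378137 m. λ = x/R = -31.98700402°.
φ = 2·arctan(exp(y/R)) − 90° = 2·arctan(0.31140) − 90° = -55.40700209°.

lat -55.4070°, lon -31.9870°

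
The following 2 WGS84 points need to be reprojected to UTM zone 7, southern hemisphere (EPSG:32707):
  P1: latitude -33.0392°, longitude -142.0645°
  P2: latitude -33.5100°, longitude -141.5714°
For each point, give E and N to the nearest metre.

P1: E 400601 m, N 6343864 m; P2: E 446931 m, N 6292026 m

UTM zone 7S: λ₀ = -141°, k₀ = 0.9996.
P1 (-33.0392°, -142.0645°) → (400600.505, 6343863.857) m.
P2 (-33.5100°, -141.5714°) → (446931.054, 6292025.992) m.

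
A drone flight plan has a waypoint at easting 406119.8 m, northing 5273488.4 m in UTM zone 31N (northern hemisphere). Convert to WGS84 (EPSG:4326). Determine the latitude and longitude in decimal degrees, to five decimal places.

Zone 31N: λ₀ = 3°, k₀ = 0.9996, false easting 500000 m.
Meridian distance M = (N − FN)/k₀ = 5275598.6 m.
Inverse transverse Mercator on WGS84 gives φ = 47.60800010°, λ = 1.75090063°.

lat 47.60800°, lon 1.75090°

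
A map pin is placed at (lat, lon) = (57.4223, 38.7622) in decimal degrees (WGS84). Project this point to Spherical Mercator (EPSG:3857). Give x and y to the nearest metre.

Web Mercator is spherical with R = a = 6378137 m.
x = R·λ = 6378137 × 0.676528015 = 4314988.366 m.
y = R·ln tan(π/4 + φ/2) = 6378137 × 1.230285188 = 7846927.476 m.

x 4314988 m, y 7846927 m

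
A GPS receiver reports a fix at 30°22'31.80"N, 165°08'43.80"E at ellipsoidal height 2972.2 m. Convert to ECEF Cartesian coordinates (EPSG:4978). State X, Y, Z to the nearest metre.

X -5325749 m, Y 1412544 m, Z 3207858 m

WGS84: a = 6378137 m, e² = 0.006694380; N(φ) = a/√(1−e²sin²φ) = 6383602.851 m.
X = (N+h)·cosφ·cosλ = -5325749.044 m; Y = (N+h)·cosφ·sinλ = 1412544.471 m; Z = (N(1−e²)+h)·sinφ = 3207857.631 m.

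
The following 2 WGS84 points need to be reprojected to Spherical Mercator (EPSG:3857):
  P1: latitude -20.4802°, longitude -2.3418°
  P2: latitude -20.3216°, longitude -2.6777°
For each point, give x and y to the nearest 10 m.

P1: x -260690 m, y -2330000 m; P2: x -298080 m, y -2311170 m

Web Mercator: x = R·λ, y = R·ln tan(π/4+φ/2), R = 6378137 m.
P1 (-20.4802°, -2.3418°) → (-260687.984, -2330004.819) m.
P2 (-20.3216°, -2.6777°) → (-298080.200, -2311168.032) m.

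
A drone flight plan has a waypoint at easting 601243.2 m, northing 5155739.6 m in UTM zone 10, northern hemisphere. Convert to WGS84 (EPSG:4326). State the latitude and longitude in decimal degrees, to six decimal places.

lat 46.547600°, lon -121.679400°

Zone 10N: λ₀ = -123°, k₀ = 0.9996, false easting 500000 m.
Meridian distance M = (N − FN)/k₀ = 5157802.7 m.
Inverse transverse Mercator on WGS84 gives φ = 46.54759983°, λ = -121.67939995°.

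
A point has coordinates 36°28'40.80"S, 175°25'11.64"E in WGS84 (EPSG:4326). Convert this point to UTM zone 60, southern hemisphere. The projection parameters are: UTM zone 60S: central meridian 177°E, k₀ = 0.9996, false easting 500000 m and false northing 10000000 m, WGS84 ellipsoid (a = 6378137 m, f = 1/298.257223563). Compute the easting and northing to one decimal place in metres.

Zone 60 central meridian λ₀ = 6×60 − 183 = 177°; Δλ = -1.5801°.
Transverse Mercator on WGS84 with k₀ = 0.9996 gives E = 358448.398 m, N = 5961871.666 m.

E 358448.4 m, N 5961871.7 m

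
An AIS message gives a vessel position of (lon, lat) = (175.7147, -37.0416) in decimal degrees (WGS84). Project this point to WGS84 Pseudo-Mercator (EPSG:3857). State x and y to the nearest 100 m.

Web Mercator is spherical with R = a = 6378137 m.
x = R·λ = 6378137 × 3.066800059 = 19560470.929 m.
y = R·ln tan(π/4 + φ/2) = 6378137 × -0.696897366 = -4444906.878 m.

x 19560500 m, y -4444900 m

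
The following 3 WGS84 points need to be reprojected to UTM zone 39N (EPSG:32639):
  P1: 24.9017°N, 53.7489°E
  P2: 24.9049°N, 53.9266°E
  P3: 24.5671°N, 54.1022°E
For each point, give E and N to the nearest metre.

P1: E 777680 m, N 2756869 m; P2: E 795633 m, N 2757599 m; P3: E 814231 m, N 2720554 m

UTM zone 39N: λ₀ = 51°, k₀ = 0.9996.
P1 (24.9017°, 53.7489°) → (777680.226, 2756869.417) m.
P2 (24.9049°, 53.9266°) → (795632.802, 2757598.905) m.
P3 (24.5671°, 54.1022°) → (814231.162, 2720553.835) m.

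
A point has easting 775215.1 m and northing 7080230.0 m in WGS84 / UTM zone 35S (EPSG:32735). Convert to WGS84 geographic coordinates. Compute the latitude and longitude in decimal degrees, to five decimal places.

lat -26.37150°, lon 29.75810°

Zone 35S: λ₀ = 27°, k₀ = 0.9996, false easting 500000 m, false northing 10000000 m.
Meridian distance M = (N − FN)/k₀ = -2920938.4 m.
Inverse transverse Mercator on WGS84 gives φ = -26.37149956°, λ = 29.75810047°.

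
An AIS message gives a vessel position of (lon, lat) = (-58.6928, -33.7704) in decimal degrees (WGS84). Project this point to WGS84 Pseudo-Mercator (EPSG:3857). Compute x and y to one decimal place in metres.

x -6533652.6 m, y -3998013.9 m

Web Mercator is spherical with R = a = 6378137 m.
x = R·λ = 6378137 × -1.024382607 = -6533652.609 m.
y = R·ln tan(π/4 + φ/2) = 6378137 × -0.626830980 = -3998013.864 m.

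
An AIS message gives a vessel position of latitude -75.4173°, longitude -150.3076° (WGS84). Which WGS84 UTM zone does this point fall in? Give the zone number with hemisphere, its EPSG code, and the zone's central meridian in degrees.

Zone 5S (EPSG:32705), central meridian -153°

UTM zone = ⌊(λ + 180)/6⌋ + 1; -150.3076° ∈ [-156°, -150°) → zone 5.
Hemisphere: S (φ < 0).
Central meridian λ₀ = 6×5 − 183 = -153°.
EPSG code: 32705.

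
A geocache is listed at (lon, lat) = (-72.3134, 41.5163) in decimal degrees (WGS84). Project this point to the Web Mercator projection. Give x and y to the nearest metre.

x -8049891 m, y 5088797 m

Web Mercator is spherical with R = a = 6378137 m.
x = R·λ = 6378137 × -1.262106923 = -8049890.866 m.
y = R·ln tan(π/4 + φ/2) = 6378137 × 0.797850010 = 5088796.671 m.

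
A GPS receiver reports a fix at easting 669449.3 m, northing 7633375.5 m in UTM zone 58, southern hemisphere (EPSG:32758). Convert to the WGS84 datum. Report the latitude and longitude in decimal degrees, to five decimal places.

Zone 58S: λ₀ = 165°, k₀ = 0.9996, false easting 500000 m, false northing 10000000 m.
Meridian distance M = (N − FN)/k₀ = -2367571.5 m.
Inverse transverse Mercator on WGS84 gives φ = -21.39389981°, λ = 166.63459978°.

lat -21.39390°, lon 166.63460°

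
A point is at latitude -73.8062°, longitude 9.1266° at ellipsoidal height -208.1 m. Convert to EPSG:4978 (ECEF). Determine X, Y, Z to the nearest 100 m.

X 1761700 m, Y 283000 m, Z -6102700 m

WGS84: a = 6378137 m, e² = 0.006694380; N(φ) = a/√(1−e²sin²φ) = 6397916.999 m.
X = (N+h)·cosφ·cosλ = 1761651.084 m; Y = (N+h)·cosφ·sinλ = 283009.692 m; Z = (N(1−e²)+h)·sinφ = -6102741.813 m.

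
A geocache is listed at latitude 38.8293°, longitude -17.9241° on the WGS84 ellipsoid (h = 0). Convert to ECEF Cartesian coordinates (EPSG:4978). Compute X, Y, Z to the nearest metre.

WGS84: a = 6378137 m, e² = 0.006694380; N(φ) = a/√(1−e²sin²φ) = 6386546.510 m.
X = (N+h)·cosφ·cosλ = 4733758.396 m; Y = (N+h)·cosφ·sinλ = -1531161.456 m; Z = (N(1−e²)+h)·sinφ = 3977572.313 m.

X 4733758 m, Y -1531161 m, Z 3977572 m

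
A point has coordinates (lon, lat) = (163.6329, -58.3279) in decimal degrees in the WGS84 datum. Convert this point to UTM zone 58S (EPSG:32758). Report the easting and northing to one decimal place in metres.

E 419935.2 m, N 3533969.8 m

Zone 58 central meridian λ₀ = 6×58 − 183 = 165°; Δλ = -1.3671°.
Transverse Mercator on WGS84 with k₀ = 0.9996 gives E = 419935.234 m, N = 3533969.783 m.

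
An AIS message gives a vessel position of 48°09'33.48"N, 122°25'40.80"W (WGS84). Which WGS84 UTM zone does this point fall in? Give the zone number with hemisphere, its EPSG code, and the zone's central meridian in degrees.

Zone 10N (EPSG:32610), central meridian -123°

UTM zone = ⌊(λ + 180)/6⌋ + 1; -122.4280° ∈ [-126°, -120°) → zone 10.
Hemisphere: N (φ ≥ 0).
Central meridian λ₀ = 6×10 − 183 = -123°.
EPSG code: 32610.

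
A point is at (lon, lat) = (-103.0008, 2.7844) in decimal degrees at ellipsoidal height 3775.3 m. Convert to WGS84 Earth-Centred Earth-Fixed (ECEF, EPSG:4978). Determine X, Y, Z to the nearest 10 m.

X -1434020 m, Y -6211030 m, Z 307950 m

WGS84: a = 6378137 m, e² = 0.006694380; N(φ) = a/√(1−e²sin²φ) = 6378187.380 m.
X = (N+h)·cosφ·cosλ = -1434021.053 m; Y = (N+h)·cosφ·sinλ = -6211031.937 m; Z = (N(1−e²)+h)·sinφ = 307947.669 m.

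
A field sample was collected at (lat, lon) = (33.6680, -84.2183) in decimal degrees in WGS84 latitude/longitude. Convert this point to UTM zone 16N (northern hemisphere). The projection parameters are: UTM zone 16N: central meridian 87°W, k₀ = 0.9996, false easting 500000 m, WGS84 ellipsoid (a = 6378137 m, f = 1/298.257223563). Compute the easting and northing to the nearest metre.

Zone 16 central meridian λ₀ = 6×16 − 183 = -87°; Δλ = +2.7817°.
Transverse Mercator on WGS84 with k₀ = 0.9996 gives E = 757918.372 m, N = 3728818.053 m.

E 757918 m, N 3728818 m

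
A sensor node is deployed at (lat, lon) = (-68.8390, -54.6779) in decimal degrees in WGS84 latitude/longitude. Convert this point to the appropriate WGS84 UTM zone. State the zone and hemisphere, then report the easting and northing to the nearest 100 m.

Longitude -54.6779° lies in the 6° band [-60°, -54°), giving zone 21; latitude is south of the equator, so 21S.
Zone 21 central meridian λ₀ = 6×21 − 183 = -57°; Δλ = +2.3221°.
Transverse Mercator on WGS84 with k₀ = 0.9996 gives E = 593530.534 m, N = 2361822.094 m.

Zone 21S: E 593500 m, N 2361800 m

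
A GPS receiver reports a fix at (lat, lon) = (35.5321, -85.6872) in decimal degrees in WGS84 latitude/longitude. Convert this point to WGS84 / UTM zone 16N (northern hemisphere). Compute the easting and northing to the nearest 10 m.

E 619020 m, N 3932850 m

Zone 16 central meridian λ₀ = 6×16 − 183 = -87°; Δλ = +1.3128°.
Transverse Mercator on WGS84 with k₀ = 0.9996 gives E = 619017.924 m, N = 3932846.026 m.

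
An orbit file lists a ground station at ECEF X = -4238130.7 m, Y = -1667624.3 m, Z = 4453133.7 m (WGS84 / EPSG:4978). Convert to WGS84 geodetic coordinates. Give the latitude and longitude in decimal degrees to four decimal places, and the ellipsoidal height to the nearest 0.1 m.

lat 44.5481°, lon -158.5213°, h 2045.3 m

λ = atan2(Y, X) = -158.52130034°; p = √(X²+Y²) = 4554417.9 m.
Bowring's method on WGS84 (a = 6378137 m, b = 6356752.314 m) gives φ = 44.54809963°, h = 2045.302 m.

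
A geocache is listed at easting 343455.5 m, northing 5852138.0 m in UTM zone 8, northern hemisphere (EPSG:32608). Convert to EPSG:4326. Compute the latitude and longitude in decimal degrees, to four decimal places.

lat 52.7963°, lon -137.3219°

Zone 8N: λ₀ = -135°, k₀ = 0.9996, false easting 500000 m.
Meridian distance M = (N − FN)/k₀ = 5854479.8 m.
Inverse transverse Mercator on WGS84 gives φ = 52.79629984°, λ = -137.32190053°.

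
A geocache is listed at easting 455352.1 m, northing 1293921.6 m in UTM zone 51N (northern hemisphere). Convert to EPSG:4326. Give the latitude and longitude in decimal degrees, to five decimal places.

lat 11.70460°, lon 122.59030°

Zone 51N: λ₀ = 123°, k₀ = 0.9996, false easting 500000 m.
Meridian distance M = (N − FN)/k₀ = 1294439.4 m.
Inverse transverse Mercator on WGS84 gives φ = 11.70459993°, λ = 122.59029994°.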